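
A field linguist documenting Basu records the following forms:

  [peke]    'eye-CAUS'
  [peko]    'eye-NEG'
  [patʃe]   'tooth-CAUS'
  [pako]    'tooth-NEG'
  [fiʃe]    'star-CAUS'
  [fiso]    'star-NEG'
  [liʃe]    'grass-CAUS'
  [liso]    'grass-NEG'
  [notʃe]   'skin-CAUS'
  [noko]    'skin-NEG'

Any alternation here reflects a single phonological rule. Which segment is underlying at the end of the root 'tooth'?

/tʃ/

The stem for 'tooth' ends in [tʃ] in [patʃe] but [k] in [pako].
If /k/ were underlying and a rule turned it into [tʃ] before the CAUS suffix, 'eye' would also alternate; but it has [k] in both [peke] and [peko].
So /tʃ/ is underlying, and a rule of depalatalization — palato-alveolar /tʃ/ and /ʃ/ become [k] and [s] when no front vowel follows — gives [k].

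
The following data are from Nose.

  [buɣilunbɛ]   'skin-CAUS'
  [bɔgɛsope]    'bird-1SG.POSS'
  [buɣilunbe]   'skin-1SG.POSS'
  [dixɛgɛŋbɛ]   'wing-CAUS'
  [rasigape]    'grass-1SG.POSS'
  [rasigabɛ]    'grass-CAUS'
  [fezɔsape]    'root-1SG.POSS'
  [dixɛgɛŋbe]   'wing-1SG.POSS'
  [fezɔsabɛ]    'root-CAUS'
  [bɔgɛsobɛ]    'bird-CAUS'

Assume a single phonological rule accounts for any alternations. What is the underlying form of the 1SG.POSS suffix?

The 1SG.POSS suffix surfaces as [-be] and [-pe], depending on the final segment of the stem.
By contrast the CAUS suffix keeps its initial [b] throughout — that segment must be underlying.
The 1SG.POSS suffix is therefore /-pe/ underlyingly, with post-nasal voicing: voiceless stops become voiced after a nasal.

/-pe/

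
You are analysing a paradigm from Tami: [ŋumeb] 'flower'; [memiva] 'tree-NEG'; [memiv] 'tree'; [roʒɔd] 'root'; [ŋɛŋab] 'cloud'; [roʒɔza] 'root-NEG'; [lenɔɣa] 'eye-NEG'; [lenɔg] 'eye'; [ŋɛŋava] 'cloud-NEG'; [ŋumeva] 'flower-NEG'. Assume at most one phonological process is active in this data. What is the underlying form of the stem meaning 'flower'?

/ŋumeb/

'flower' shows [b] ~ [v] at the end of the stem ([ŋumeb] vs [ŋumeva]).
But 'tree' keeps [v] in both environments ([memiv], [memiva]), so there is no rule changing /v/ to [b] in isolation.
Therefore /b/ is basic and [v] is derived by intervocalic spirantization (voiced stops become fricatives between vowels).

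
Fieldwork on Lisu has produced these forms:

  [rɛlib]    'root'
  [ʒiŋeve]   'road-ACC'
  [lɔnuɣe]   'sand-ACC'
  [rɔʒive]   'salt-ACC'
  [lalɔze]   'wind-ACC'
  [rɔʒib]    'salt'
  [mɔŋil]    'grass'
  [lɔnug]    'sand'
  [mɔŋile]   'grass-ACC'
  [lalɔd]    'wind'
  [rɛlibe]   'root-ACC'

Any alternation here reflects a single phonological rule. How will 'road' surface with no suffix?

The root 'salt' surfaces as [rɔʒib] and [rɔʒive], with a stem-final [b] ~ [v] alternation.
The stem 'root' ([rɛlib], [rɛlibe]) shows [b] unchanged in both environments, so [b] cannot be basic with [v] derived before the ACC suffix.
Therefore /v/ is basic and [b] is derived by word-final hardening (voiced fricatives become stops word-finally).
From [ʒiŋeve] the stem 'road' is /ʒiŋev/; word-finally this yields [ʒiŋeb].

[ʒiŋeb]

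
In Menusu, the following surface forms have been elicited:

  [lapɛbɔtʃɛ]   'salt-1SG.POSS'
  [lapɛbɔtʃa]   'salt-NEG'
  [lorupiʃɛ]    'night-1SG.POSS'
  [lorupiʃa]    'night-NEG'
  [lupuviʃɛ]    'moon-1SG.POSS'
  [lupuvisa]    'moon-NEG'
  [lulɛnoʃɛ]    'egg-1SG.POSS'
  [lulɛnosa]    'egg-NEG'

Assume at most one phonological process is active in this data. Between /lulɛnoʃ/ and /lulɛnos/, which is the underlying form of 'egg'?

/lulɛnos/

'egg' shows [ʃ] ~ [s] at the end of the stem ([lulɛnoʃɛ] vs [lulɛnosa]).
But 'night' keeps [ʃ] in both environments ([lorupiʃɛ], [lorupiʃa]), so there is no rule changing /ʃ/ to [s] before the NEG suffix.
The underlying segment must be /s/; /s/ becomes palato-alveolar [ʃ] before a front vowel, yielding [ʃ] there.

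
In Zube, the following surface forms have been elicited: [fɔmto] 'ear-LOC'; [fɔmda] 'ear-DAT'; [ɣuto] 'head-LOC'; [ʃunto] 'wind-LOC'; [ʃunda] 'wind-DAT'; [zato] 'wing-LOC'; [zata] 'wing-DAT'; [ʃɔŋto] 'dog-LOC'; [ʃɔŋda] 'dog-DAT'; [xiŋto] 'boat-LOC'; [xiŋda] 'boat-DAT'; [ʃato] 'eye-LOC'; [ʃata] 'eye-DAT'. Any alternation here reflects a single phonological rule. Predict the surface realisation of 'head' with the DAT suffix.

The DAT morpheme has two allomorphs, [-da] and [-ta].
The LOC suffix, which begins with [t], is invariant after every stem; so [t] is not altered by any rule here.
The DAT suffix is therefore /-da/ underlyingly, with post-vocalic devoicing: voiced stops become voiceless after a vowel.
After 'head', which ends in a vowel, the suffix surfaces as [-ta], giving [ɣuta].

[ɣuta]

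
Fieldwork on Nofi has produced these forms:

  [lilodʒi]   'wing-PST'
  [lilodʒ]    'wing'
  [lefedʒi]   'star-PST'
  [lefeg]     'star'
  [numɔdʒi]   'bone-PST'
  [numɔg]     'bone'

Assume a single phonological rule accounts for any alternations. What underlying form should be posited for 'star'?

/lefeg/

In [lefedʒi] and [lefeg] the final segment of 'star' alternates: [dʒ] ~ [g].
If /dʒ/ were underlying and a rule turned it into [g] in isolation, 'wing' would also alternate; but it has [dʒ] in both [lilodʒi] and [lilodʒ].
The underlying segment must be /g/; /g/ becomes palato-alveolar [dʒ] before a front vowel, yielding [dʒ] there.
Hence 'star' is /lefeg/ underlyingly.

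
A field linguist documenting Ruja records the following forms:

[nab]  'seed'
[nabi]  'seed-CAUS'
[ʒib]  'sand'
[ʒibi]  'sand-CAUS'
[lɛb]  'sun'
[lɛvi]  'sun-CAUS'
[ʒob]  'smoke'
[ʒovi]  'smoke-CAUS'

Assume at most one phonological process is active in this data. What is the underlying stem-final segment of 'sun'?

The stem for 'sun' ends in [b] in [lɛb] but [v] in [lɛvi].
Compare 'sand', with invariant [b] in [ʒib] and [ʒibi]: an analysis with underlying /b/ and a rule producing [v] before the CAUS suffix would wrongly predict alternation here too.
The underlying segment must be /v/; voiced fricatives become stops word-finally, yielding [b] there.

/v/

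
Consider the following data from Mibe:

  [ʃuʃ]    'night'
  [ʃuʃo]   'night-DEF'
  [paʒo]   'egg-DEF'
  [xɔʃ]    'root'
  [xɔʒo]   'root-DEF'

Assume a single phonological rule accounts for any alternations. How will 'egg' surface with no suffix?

[paʃ]

'root' shows [ʃ] ~ [ʒ] at the end of the stem ([xɔʃ] vs [xɔʒo]).
But 'night' keeps [ʃ] in both environments ([ʃuʃ], [ʃuʃo]), so there is no rule changing /ʃ/ to [ʒ] before the DEF suffix.
So /ʒ/ is underlying, and a rule of word-final obstruent devoicing — voiced obstruents become voiceless word-finally — gives [ʃ].
From [paʒo] the stem 'egg' is /paʒ/; word-finally this yields [paʃ].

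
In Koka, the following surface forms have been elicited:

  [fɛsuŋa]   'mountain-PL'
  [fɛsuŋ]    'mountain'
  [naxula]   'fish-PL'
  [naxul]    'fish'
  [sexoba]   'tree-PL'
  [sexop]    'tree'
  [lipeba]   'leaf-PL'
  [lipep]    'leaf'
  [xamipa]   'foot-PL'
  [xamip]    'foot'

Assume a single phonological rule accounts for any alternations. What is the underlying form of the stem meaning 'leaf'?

/lipeb/

The root 'leaf' surfaces as [lipeba] and [lipep], with a stem-final [b] ~ [p] alternation.
The stem 'foot' ([xamipa], [xamip]) shows [p] unchanged in both environments, so [p] cannot be basic with [b] derived before the PL suffix.
The underlying segment must be /b/; voiced obstruents become voiceless word-finally, yielding [p] there.
So 'leaf' = /lipeb/.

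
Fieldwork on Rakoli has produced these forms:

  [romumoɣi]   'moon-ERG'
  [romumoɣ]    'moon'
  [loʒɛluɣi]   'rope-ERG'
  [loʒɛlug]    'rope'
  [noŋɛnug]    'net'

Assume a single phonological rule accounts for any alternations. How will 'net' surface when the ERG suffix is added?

The stem for 'rope' ends in [ɣ] in [loʒɛluɣi] but [g] in [loʒɛlug].
Compare 'moon', with invariant [ɣ] in [romumoɣi] and [romumoɣ]: an analysis with underlying /ɣ/ and a rule producing [g] in isolation would wrongly predict alternation here too.
So /g/ is underlying, and a rule of intervocalic spirantization — voiced stops become fricatives between vowels — gives [ɣ].
From [noŋɛnug] the stem 'net' is /noŋɛnug/; between vowels this yields [noŋɛnuɣi].

[noŋɛnuɣi]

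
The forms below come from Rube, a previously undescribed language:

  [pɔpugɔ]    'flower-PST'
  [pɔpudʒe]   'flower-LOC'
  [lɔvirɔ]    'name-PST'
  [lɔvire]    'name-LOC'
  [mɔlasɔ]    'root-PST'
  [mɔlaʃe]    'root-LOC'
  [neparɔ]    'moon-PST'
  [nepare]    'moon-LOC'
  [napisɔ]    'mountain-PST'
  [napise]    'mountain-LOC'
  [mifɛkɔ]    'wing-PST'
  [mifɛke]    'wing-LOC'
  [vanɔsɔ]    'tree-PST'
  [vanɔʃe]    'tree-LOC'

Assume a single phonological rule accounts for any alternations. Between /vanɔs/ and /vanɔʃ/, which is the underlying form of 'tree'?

In [vanɔsɔ] and [vanɔʃe] the final segment of 'tree' alternates: [s] ~ [ʃ].
If /s/ were underlying and a rule turned it into [ʃ] before the LOC suffix, 'mountain' would also alternate; but it has [s] in both [napisɔ] and [napise].
So /ʃ/ is underlying, and a rule of depalatalization — palato-alveolar /dʒ/ and /ʃ/ become [g] and [s] when no front vowel follows — gives [s].

/vanɔʃ/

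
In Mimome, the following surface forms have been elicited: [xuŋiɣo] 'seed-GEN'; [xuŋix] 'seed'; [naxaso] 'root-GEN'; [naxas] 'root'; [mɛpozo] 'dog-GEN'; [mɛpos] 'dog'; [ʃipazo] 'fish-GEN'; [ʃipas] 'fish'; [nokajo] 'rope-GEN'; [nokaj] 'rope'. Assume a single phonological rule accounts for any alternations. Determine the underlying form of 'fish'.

The root 'fish' surfaces as [ʃipazo] and [ʃipas], with a stem-final [z] ~ [s] alternation.
But 'root' keeps [s] in both environments ([naxaso], [naxas]), so there is no rule changing /s/ to [z] before the GEN suffix.
The underlying segment must be /z/; voiced obstruents become voiceless word-finally, yielding [s] there.

/ʃipaz/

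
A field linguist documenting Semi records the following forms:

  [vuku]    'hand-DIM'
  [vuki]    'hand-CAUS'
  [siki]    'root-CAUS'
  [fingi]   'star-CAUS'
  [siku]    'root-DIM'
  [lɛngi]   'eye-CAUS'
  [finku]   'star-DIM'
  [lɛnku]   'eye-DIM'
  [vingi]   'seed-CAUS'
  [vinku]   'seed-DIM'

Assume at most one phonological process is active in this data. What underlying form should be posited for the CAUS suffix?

The CAUS morpheme has two allomorphs, [-gi] and [-ki].
By contrast the DIM suffix keeps its initial [k] throughout — that segment must be underlying.
The CAUS suffix is therefore /-gi/ underlyingly, with post-vocalic devoicing: voiced stops become voiceless after a vowel.

/-gi/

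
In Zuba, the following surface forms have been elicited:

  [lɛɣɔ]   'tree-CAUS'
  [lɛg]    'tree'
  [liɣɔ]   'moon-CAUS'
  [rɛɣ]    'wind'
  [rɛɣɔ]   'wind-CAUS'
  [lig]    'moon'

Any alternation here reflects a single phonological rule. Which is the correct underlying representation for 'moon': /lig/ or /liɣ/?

In [liɣɔ] and [lig] the final segment of 'moon' alternates: [ɣ] ~ [g].
The stem 'wind' ([rɛɣɔ], [rɛɣ]) shows [ɣ] unchanged in both environments, so [ɣ] cannot be basic with [g] derived in isolation.
The alternation reflects intervocalic spirantization: voiced stops become fricatives between vowels. /g/ is underlying.

/lig/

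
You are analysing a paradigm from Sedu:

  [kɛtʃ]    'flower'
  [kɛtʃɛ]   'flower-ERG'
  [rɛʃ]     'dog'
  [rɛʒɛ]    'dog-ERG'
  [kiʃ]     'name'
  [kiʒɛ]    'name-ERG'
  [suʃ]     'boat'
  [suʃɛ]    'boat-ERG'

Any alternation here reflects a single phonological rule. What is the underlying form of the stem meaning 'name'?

The root 'name' surfaces as [kiʃ] and [kiʒɛ], with a stem-final [ʃ] ~ [ʒ] alternation.
But 'boat' keeps [ʃ] in both environments ([suʃ], [suʃɛ]), so there is no rule changing /ʃ/ to [ʒ] before the ERG suffix.
The alternation reflects word-final obstruent devoicing: voiced obstruents become voiceless word-finally. /ʒ/ is underlying.
Hence 'name' is /kiʒ/ underlyingly.

/kiʒ/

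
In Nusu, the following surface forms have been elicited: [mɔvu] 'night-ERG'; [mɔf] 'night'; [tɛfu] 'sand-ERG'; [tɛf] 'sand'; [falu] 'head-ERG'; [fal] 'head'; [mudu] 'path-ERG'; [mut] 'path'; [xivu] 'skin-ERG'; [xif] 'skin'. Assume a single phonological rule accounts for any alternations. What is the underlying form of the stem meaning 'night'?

The stem for 'night' ends in [v] in [mɔvu] but [f] in [mɔf].
Compare 'sand', with invariant [f] in [tɛfu] and [tɛf]: an analysis with underlying /f/ and a rule producing [v] before the ERG suffix would wrongly predict alternation here too.
The underlying segment must be /v/; voiced obstruents become voiceless word-finally, yielding [f] there.
So 'night' = /mɔv/.

/mɔv/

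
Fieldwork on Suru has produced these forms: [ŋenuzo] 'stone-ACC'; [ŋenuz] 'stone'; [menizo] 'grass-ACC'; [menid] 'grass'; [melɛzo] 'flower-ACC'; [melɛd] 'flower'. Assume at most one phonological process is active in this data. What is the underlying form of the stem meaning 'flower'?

/melɛd/

In [melɛzo] and [melɛd] the final segment of 'flower' alternates: [z] ~ [d].
Compare 'stone', with invariant [z] in [ŋenuzo] and [ŋenuz]: an analysis with underlying /z/ and a rule producing [d] in isolation would wrongly predict alternation here too.
Therefore /d/ is basic and [z] is derived by intervocalic spirantization (voiced stops become fricatives between vowels).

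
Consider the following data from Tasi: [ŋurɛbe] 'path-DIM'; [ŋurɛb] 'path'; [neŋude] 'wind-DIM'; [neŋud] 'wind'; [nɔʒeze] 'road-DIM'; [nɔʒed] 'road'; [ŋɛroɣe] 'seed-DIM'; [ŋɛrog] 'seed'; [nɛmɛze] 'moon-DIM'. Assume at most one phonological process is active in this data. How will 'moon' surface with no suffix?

In [nɔʒeze] and [nɔʒed] the final segment of 'road' alternates: [z] ~ [d].
The stem 'wind' ([neŋude], [neŋud]) shows [d] unchanged in both environments, so [d] cannot be basic with [z] derived before the DIM suffix.
So /z/ is underlying, and a rule of word-final hardening — voiced fricatives become stops word-finally — gives [d].
The one attested form of 'moon', [nɛmɛze], shows underlying /nɛmɛz/. Applying the same rule word-finally gives [nɛmɛd].

[nɛmɛd]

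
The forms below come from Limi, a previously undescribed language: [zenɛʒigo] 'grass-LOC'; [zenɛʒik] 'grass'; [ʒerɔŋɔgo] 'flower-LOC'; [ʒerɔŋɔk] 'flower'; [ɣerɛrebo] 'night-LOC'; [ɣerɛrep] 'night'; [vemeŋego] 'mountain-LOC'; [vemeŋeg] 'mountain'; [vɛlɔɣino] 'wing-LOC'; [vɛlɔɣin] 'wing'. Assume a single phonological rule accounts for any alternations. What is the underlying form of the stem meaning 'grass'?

The stem for 'grass' ends in [g] in [zenɛʒigo] but [k] in [zenɛʒik].
If /g/ were underlying and a rule turned it into [k] in isolation, 'mountain' would also alternate; but it has [g] in both [vemeŋego] and [vemeŋeg].
The alternation reflects intervocalic voicing: voiceless stops become voiced between vowels. /k/ is underlying.
So 'grass' = /zenɛʒik/.

/zenɛʒik/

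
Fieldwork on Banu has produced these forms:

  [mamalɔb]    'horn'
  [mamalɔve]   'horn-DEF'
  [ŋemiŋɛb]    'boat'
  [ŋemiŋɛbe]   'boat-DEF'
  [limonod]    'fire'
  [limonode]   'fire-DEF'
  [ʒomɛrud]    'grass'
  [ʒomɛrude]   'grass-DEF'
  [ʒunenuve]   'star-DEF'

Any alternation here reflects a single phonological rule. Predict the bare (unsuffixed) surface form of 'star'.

The stem for 'horn' ends in [b] in [mamalɔb] but [v] in [mamalɔve].
Compare 'boat', with invariant [b] in [ŋemiŋɛb] and [ŋemiŋɛbe]: an analysis with underlying /b/ and a rule producing [v] before the DEF suffix would wrongly predict alternation here too.
The underlying segment must be /v/; voiced fricatives become stops word-finally, yielding [b] there.
The one attested form of 'star', [ʒunenuve], shows underlying /ʒunenuv/. Applying the same rule word-finally gives [ʒunenub].

[ʒunenub]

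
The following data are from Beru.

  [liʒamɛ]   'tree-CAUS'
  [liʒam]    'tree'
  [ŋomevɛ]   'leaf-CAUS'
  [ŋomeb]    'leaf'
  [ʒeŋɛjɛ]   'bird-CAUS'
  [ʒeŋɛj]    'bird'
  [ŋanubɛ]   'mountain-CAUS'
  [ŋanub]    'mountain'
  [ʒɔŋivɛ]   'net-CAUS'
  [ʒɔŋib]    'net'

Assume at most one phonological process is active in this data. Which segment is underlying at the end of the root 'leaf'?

/v/

In [ŋomevɛ] and [ŋomeb] the final segment of 'leaf' alternates: [v] ~ [b].
But 'mountain' keeps [b] in both environments ([ŋanubɛ], [ŋanub]), so there is no rule changing /b/ to [v] before the CAUS suffix.
So /v/ is underlying, and a rule of word-final hardening — voiced fricatives become stops word-finally — gives [b].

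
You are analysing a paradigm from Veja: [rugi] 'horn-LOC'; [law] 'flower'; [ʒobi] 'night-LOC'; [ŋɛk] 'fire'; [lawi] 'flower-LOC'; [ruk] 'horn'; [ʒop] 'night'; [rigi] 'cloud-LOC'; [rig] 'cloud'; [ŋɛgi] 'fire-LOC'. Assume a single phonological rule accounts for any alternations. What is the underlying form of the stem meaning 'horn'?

/ruk/

The root 'horn' surfaces as [rugi] and [ruk], with a stem-final [g] ~ [k] alternation.
The stem 'cloud' ([rigi], [rig]) shows [g] unchanged in both environments, so [g] cannot be basic with [k] derived in isolation.
Therefore /k/ is basic and [g] is derived by intervocalic voicing (voiceless stops become voiced between vowels).
Hence 'horn' is /ruk/ underlyingly.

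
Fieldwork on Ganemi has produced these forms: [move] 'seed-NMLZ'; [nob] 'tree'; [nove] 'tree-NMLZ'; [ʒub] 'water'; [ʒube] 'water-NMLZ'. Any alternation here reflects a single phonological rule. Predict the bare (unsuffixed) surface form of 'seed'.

The stem for 'tree' ends in [b] in [nob] but [v] in [nove].
But 'water' keeps [b] in both environments ([ʒub], [ʒube]), so there is no rule changing /b/ to [v] before the NMLZ suffix.
Therefore /v/ is basic and [b] is derived by word-final hardening (voiced fricatives become stops word-finally).
The one attested form of 'seed', [move], shows underlying /mov/. Applying the same rule word-finally gives [mob].

[mob]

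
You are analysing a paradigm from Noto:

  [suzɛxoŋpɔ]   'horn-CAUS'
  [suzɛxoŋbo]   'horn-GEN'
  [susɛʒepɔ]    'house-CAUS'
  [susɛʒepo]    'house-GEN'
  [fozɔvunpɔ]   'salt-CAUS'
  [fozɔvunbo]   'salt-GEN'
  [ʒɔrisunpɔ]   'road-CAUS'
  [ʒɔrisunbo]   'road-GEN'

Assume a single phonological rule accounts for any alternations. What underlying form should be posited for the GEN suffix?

The GEN morpheme has two allomorphs, [-bo] and [-po].
By contrast the CAUS suffix keeps its initial [p] throughout — that segment must be underlying.
So the underlying form is /-bo/, and voiced stops become voiceless after a vowel.

/-bo/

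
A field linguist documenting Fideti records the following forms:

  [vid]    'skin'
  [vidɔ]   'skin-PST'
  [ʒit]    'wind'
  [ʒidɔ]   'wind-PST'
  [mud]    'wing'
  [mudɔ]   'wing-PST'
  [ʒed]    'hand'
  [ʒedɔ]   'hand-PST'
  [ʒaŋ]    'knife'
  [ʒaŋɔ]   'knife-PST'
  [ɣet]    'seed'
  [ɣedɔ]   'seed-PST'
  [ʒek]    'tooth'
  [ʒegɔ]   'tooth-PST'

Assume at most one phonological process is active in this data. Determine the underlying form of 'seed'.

/ɣet/

The stem for 'seed' ends in [t] in [ɣet] but [d] in [ɣedɔ].
If /d/ were underlying and a rule turned it into [t] in isolation, 'wing' would also alternate; but it has [d] in both [mud] and [mudɔ].
The alternation reflects intervocalic voicing: voiceless stops become voiced between vowels. /t/ is underlying.
Hence 'seed' is /ɣet/ underlyingly.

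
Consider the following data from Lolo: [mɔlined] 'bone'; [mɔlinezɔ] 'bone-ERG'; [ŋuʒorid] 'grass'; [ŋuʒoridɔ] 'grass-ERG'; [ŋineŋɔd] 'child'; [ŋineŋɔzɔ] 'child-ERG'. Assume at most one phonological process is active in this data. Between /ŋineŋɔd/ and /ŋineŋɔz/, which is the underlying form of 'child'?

/ŋineŋɔz/

The stem for 'child' ends in [d] in [ŋineŋɔd] but [z] in [ŋineŋɔzɔ].
Compare 'grass', with invariant [d] in [ŋuʒorid] and [ŋuʒoridɔ]: an analysis with underlying /d/ and a rule producing [z] before the ERG suffix would wrongly predict alternation here too.
So /z/ is underlying, and a rule of word-final hardening — voiced fricatives become stops word-finally — gives [d].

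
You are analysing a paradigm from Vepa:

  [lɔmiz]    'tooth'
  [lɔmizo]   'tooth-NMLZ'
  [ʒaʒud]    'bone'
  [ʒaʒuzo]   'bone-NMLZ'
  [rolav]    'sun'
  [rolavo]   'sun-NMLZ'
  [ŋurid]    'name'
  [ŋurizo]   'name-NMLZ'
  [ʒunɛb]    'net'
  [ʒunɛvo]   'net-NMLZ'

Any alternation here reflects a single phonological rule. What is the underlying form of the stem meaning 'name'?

The root 'name' surfaces as [ŋurid] and [ŋurizo], with a stem-final [d] ~ [z] alternation.
The stem 'tooth' ([lɔmiz], [lɔmizo]) shows [z] unchanged in both environments, so [z] cannot be basic with [d] derived in isolation.
The underlying segment must be /d/; voiced stops become fricatives between vowels, yielding [z] there.

/ŋurid/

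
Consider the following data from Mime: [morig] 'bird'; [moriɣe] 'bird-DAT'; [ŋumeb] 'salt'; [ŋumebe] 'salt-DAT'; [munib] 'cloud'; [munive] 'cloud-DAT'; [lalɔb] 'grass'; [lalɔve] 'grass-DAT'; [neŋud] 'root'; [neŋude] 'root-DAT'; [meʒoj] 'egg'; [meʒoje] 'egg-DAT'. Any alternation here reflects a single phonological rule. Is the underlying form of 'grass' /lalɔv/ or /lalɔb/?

'grass' shows [b] ~ [v] at the end of the stem ([lalɔb] vs [lalɔve]).
Compare 'salt', with invariant [b] in [ŋumeb] and [ŋumebe]: an analysis with underlying /b/ and a rule producing [v] before the DAT suffix would wrongly predict alternation here too.
The alternation reflects word-final hardening: voiced fricatives become stops word-finally. /v/ is underlying.

/lalɔv/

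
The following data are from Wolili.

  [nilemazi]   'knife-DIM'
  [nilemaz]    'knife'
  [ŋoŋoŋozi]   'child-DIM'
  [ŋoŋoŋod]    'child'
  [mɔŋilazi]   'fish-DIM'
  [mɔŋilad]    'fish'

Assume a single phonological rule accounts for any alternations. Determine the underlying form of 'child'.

In [ŋoŋoŋozi] and [ŋoŋoŋod] the final segment of 'child' alternates: [z] ~ [d].
Compare 'knife', with invariant [z] in [nilemazi] and [nilemaz]: an analysis with underlying /z/ and a rule producing [d] in isolation would wrongly predict alternation here too.
The underlying segment must be /d/; voiced stops become fricatives between vowels, yielding [z] there.
The underlying form of 'child' is therefore /ŋoŋoŋod/.

/ŋoŋoŋod/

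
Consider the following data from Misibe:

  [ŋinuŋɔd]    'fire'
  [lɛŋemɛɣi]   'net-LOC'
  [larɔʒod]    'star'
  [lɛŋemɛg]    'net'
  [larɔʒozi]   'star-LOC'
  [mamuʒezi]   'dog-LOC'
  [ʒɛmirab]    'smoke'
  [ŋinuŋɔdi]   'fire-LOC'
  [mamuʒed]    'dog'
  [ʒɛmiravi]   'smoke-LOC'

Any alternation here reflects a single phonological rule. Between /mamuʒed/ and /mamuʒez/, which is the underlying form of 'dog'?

/mamuʒez/

The stem for 'dog' ends in [d] in [mamuʒed] but [z] in [mamuʒezi].
If /d/ were underlying and a rule turned it into [z] before the LOC suffix, 'fire' would also alternate; but it has [d] in both [ŋinuŋɔd] and [ŋinuŋɔdi].
The underlying segment must be /z/; voiced fricatives become stops word-finally, yielding [d] there.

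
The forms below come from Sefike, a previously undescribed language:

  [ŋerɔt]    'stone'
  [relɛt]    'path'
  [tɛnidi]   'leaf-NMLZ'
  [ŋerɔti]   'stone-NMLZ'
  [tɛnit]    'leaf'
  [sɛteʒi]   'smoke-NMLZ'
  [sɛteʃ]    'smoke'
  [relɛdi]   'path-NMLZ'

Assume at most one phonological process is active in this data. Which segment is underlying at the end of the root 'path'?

The root 'path' surfaces as [relɛdi] and [relɛt], with a stem-final [d] ~ [t] alternation.
But 'stone' keeps [t] in both environments ([ŋerɔti], [ŋerɔt]), so there is no rule changing /t/ to [d] before the NMLZ suffix.
Therefore /d/ is basic and [t] is derived by word-final obstruent devoicing (voiced obstruents become voiceless word-finally).

/d/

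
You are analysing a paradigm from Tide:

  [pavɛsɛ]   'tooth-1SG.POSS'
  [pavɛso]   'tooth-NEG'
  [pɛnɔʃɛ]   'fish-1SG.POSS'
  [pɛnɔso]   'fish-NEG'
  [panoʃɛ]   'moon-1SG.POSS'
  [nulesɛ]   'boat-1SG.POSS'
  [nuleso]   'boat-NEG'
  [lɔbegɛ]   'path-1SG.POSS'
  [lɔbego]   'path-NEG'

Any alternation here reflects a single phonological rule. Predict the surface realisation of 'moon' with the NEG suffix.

'fish' shows [ʃ] ~ [s] at the end of the stem ([pɛnɔʃɛ] vs [pɛnɔso]).
Compare 'tooth', with invariant [s] in [pavɛsɛ] and [pavɛso]: an analysis with underlying /s/ and a rule producing [ʃ] before the 1SG.POSS suffix would wrongly predict alternation here too.
The underlying segment must be /ʃ/; palato-alveolar /ʃ/ becomes [s] when no front vowel follows, yielding [s] there.
From [panoʃɛ] the stem 'moon' is /panoʃ/; when no front vowel follows this yields [panoso].

[panoso]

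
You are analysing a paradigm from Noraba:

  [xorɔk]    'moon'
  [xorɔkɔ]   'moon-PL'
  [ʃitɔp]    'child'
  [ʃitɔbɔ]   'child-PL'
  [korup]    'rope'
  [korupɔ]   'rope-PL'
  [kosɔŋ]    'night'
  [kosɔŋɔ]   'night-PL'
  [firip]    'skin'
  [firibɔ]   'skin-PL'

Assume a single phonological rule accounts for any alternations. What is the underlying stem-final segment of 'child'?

/b/

The stem for 'child' ends in [p] in [ʃitɔp] but [b] in [ʃitɔbɔ].
But 'rope' keeps [p] in both environments ([korup], [korupɔ]), so there is no rule changing /p/ to [b] before the PL suffix.
Therefore /b/ is basic and [p] is derived by word-final obstruent devoicing (voiced obstruents become voiceless word-finally).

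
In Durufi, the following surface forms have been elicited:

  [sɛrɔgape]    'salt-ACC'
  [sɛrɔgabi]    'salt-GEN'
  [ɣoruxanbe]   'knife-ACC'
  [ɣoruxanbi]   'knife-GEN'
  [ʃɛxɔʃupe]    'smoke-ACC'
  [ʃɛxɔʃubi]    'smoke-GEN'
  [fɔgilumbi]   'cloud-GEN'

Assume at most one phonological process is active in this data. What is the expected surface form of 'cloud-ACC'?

[fɔgilumbe]

The ACC suffix surfaces as [-be] and [-pe], depending on the final segment of the stem.
By contrast the GEN suffix keeps its initial [b] throughout — that segment must be underlying.
The ACC suffix is therefore /-pe/ underlyingly, with post-nasal voicing: voiceless stops become voiced after a nasal.
After 'cloud', which ends in a nasal, the suffix surfaces as [-be], giving [fɔgilumbe].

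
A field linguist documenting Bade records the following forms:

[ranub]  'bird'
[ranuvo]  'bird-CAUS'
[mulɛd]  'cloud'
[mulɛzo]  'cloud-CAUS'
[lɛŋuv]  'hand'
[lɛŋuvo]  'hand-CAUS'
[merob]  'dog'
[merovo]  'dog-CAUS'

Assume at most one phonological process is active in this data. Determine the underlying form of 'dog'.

/merob/

In [merob] and [merovo] the final segment of 'dog' alternates: [b] ~ [v].
The stem 'hand' ([lɛŋuv], [lɛŋuvo]) shows [v] unchanged in both environments, so [v] cannot be basic with [b] derived in isolation.
The alternation reflects intervocalic spirantization: voiced stops become fricatives between vowels. /b/ is underlying.
Hence 'dog' is /merob/ underlyingly.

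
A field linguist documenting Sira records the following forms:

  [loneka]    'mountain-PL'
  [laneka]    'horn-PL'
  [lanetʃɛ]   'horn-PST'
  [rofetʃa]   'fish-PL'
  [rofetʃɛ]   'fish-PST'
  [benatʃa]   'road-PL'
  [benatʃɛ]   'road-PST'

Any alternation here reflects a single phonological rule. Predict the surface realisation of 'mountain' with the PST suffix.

[lonetʃɛ]

The stem for 'horn' ends in [k] in [laneka] but [tʃ] in [lanetʃɛ].
If /tʃ/ were underlying and a rule turned it into [k] before the PL suffix, 'road' would also alternate; but it has [tʃ] in both [benatʃa] and [benatʃɛ].
The alternation reflects palatalization before a front vowel: /k/ becomes palato-alveolar [tʃ] before a front vowel. /k/ is underlying.
From [loneka] the stem 'mountain' is /lonek/; before a front vowel this yields [lonetʃɛ].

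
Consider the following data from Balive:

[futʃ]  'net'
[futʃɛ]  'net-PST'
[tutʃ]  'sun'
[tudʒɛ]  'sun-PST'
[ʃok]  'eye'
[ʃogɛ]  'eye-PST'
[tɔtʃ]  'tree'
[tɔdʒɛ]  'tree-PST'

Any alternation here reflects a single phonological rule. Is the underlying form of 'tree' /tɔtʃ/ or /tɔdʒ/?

/tɔdʒ/

The stem for 'tree' ends in [tʃ] in [tɔtʃ] but [dʒ] in [tɔdʒɛ].
The stem 'net' ([futʃ], [futʃɛ]) shows [tʃ] unchanged in both environments, so [tʃ] cannot be basic with [dʒ] derived before the PST suffix.
The underlying segment must be /dʒ/; voiced obstruents become voiceless word-finally, yielding [tʃ] there.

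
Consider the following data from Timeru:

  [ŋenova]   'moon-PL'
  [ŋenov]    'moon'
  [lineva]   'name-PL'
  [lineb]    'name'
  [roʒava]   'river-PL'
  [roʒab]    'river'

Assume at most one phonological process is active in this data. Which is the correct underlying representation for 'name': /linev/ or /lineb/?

The stem for 'name' ends in [v] in [lineva] but [b] in [lineb].
If /v/ were underlying and a rule turned it into [b] in isolation, 'moon' would also alternate; but it has [v] in both [ŋenova] and [ŋenov].
The alternation reflects intervocalic spirantization: voiced stops become fricatives between vowels. /b/ is underlying.

/lineb/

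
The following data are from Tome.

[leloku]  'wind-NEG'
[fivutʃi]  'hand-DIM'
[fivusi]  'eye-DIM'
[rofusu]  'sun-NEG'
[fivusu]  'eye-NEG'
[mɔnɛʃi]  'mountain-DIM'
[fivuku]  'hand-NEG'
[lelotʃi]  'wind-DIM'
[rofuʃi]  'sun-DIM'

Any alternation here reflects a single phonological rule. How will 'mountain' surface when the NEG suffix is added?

[mɔnɛsu]

The root 'sun' surfaces as [rofusu] and [rofuʃi], with a stem-final [s] ~ [ʃ] alternation.
If /s/ were underlying and a rule turned it into [ʃ] before the DIM suffix, 'eye' would also alternate; but it has [s] in both [fivusu] and [fivusi].
The alternation reflects depalatalization: palato-alveolar /tʃ/ and /ʃ/ become [k] and [s] when no front vowel follows. /ʃ/ is underlying.
The one attested form of 'mountain', [mɔnɛʃi], shows underlying /mɔnɛʃ/. Applying the same rule when no front vowel follows gives [mɔnɛsu].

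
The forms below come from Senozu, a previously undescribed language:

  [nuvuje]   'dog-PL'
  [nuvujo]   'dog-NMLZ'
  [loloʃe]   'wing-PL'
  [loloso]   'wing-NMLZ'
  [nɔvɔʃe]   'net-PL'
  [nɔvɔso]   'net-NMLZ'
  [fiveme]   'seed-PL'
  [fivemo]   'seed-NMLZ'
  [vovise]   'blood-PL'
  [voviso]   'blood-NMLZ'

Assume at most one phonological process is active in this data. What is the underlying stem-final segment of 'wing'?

'wing' shows [ʃ] ~ [s] at the end of the stem ([loloʃe] vs [loloso]).
Compare 'blood', with invariant [s] in [vovise] and [voviso]: an analysis with underlying /s/ and a rule producing [ʃ] before the PL suffix would wrongly predict alternation here too.
Therefore /ʃ/ is basic and [s] is derived by depalatalization (palato-alveolar /ʃ/ becomes [s] when no front vowel follows).

/ʃ/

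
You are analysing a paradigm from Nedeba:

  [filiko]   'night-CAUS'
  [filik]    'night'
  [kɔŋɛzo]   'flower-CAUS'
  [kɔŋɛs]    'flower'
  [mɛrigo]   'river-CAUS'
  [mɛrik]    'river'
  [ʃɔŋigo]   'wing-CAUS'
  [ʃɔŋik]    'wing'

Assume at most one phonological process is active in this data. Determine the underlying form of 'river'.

The root 'river' surfaces as [mɛrigo] and [mɛrik], with a stem-final [g] ~ [k] alternation.
Compare 'night', with invariant [k] in [filiko] and [filik]: an analysis with underlying /k/ and a rule producing [g] before the CAUS suffix would wrongly predict alternation here too.
The underlying segment must be /g/; voiced obstruents become voiceless word-finally, yielding [k] there.

/mɛrig/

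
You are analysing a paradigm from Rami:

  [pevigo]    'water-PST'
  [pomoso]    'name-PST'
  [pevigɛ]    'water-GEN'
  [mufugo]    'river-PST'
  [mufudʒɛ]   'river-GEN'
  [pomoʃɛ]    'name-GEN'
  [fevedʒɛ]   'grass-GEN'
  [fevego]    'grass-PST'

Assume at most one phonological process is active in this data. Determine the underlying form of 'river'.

'river' shows [g] ~ [dʒ] at the end of the stem ([mufugo] vs [mufudʒɛ]).
The stem 'water' ([pevigo], [pevigɛ]) shows [g] unchanged in both environments, so [g] cannot be basic with [dʒ] derived before the GEN suffix.
The underlying segment must be /dʒ/; palato-alveolar /dʒ/ and /ʃ/ become [g] and [s] when no front vowel follows, yielding [g] there.

/mufudʒ/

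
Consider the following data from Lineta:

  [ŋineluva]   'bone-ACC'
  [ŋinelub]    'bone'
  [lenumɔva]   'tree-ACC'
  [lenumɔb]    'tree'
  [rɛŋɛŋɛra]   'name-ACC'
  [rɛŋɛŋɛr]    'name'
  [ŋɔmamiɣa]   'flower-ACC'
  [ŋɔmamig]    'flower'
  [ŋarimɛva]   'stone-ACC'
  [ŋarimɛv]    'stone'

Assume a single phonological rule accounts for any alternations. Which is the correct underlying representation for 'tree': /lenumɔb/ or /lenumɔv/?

/lenumɔb/

'tree' shows [v] ~ [b] at the end of the stem ([lenumɔva] vs [lenumɔb]).
The stem 'stone' ([ŋarimɛva], [ŋarimɛv]) shows [v] unchanged in both environments, so [v] cannot be basic with [b] derived in isolation.
The alternation reflects intervocalic spirantization: voiced stops become fricatives between vowels. /b/ is underlying.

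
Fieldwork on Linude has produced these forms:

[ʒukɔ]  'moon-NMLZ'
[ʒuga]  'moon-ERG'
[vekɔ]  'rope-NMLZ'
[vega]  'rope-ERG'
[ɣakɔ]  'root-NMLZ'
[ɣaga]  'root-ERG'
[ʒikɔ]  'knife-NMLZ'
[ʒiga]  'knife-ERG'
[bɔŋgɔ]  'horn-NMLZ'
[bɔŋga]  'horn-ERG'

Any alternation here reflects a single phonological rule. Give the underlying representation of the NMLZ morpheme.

The NMLZ morpheme has two allomorphs, [-gɔ] and [-kɔ].
The ERG suffix, which begins with [g], is invariant after every stem; so [g] is not altered by any rule here.
The NMLZ suffix is therefore /-kɔ/ underlyingly, with post-nasal voicing: voiceless stops become voiced after a nasal.

/-kɔ/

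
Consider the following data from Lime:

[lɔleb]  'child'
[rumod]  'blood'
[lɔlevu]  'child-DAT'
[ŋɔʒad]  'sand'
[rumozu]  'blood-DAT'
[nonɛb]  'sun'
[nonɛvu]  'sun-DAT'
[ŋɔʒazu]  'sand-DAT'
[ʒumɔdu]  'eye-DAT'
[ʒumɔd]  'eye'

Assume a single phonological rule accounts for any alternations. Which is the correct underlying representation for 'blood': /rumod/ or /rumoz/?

The stem for 'blood' ends in [z] in [rumozu] but [d] in [rumod].
The stem 'eye' ([ʒumɔdu], [ʒumɔd]) shows [d] unchanged in both environments, so [d] cannot be basic with [z] derived before the DAT suffix.
The alternation reflects word-final hardening: voiced fricatives become stops word-finally. /z/ is underlying.

/rumoz/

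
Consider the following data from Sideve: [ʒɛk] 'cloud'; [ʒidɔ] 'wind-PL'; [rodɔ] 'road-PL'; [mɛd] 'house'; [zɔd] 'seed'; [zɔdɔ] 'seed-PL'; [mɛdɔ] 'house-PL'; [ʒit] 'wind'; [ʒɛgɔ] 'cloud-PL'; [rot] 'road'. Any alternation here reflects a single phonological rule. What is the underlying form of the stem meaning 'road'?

/rot/

The root 'road' surfaces as [rodɔ] and [rot], with a stem-final [d] ~ [t] alternation.
If /d/ were underlying and a rule turned it into [t] in isolation, 'house' would also alternate; but it has [d] in both [mɛdɔ] and [mɛd].
Therefore /t/ is basic and [d] is derived by intervocalic voicing (voiceless stops become voiced between vowels).
The underlying form of 'road' is therefore /rot/.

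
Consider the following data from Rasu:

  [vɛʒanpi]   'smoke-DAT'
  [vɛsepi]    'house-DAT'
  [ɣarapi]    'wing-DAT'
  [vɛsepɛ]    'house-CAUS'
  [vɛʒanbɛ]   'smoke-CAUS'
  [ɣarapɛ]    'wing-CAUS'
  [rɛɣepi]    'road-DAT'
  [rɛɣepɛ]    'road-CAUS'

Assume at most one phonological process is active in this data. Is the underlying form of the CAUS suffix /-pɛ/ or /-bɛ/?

/-bɛ/

The CAUS suffix surfaces as [-bɛ] and [-pɛ], depending on the final segment of the stem.
By contrast the DAT suffix keeps its initial [p] throughout — that segment must be underlying.
The CAUS suffix is therefore /-bɛ/ underlyingly, with post-vocalic devoicing: voiced stops become voiceless after a vowel.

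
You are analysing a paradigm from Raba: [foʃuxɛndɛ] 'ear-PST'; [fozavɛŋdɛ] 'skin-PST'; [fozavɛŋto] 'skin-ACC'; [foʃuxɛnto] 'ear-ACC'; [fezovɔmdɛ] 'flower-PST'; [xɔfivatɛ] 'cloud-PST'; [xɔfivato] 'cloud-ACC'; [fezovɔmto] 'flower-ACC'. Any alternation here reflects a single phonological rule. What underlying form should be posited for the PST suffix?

The PST suffix surfaces as [-dɛ] and [-tɛ], depending on the final segment of the stem.
By contrast the ACC suffix keeps its initial [t] throughout — that segment must be underlying.
So the underlying form is /-dɛ/, and voiced stops become voiceless after a vowel.

/-dɛ/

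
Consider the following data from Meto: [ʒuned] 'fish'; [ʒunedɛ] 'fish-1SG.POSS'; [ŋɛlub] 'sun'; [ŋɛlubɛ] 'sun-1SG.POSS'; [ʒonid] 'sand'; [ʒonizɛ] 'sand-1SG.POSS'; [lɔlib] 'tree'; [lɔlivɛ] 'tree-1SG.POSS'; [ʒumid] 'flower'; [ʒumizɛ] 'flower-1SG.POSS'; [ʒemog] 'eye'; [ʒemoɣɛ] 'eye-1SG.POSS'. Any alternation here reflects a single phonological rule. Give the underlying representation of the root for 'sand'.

In [ʒonid] and [ʒonizɛ] the final segment of 'sand' alternates: [d] ~ [z].
But 'fish' keeps [d] in both environments ([ʒuned], [ʒunedɛ]), so there is no rule changing /d/ to [z] before the 1SG.POSS suffix.
The underlying segment must be /z/; voiced fricatives become stops word-finally, yielding [d] there.

/ʒoniz/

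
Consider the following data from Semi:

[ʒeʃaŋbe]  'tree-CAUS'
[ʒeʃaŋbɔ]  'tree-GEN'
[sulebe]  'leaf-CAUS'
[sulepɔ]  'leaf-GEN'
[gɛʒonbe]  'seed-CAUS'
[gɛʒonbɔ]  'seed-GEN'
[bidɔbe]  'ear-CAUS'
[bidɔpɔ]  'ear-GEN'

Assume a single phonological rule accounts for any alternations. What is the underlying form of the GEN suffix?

/-pɔ/

The GEN suffix surfaces as [-bɔ] and [-pɔ], depending on the final segment of the stem.
The CAUS suffix, which begins with [b], is invariant after every stem; so [b] is not altered by any rule here.
The GEN suffix is therefore /-pɔ/ underlyingly, with post-nasal voicing: voiceless stops become voiced after a nasal.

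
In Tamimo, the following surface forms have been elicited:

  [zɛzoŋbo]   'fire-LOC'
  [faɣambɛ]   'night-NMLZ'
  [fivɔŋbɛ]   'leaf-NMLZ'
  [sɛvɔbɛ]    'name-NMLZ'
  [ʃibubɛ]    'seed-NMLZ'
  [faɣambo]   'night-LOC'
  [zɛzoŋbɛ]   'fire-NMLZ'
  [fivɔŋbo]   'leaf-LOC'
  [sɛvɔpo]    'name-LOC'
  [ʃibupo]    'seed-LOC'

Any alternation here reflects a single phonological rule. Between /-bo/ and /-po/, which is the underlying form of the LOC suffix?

The LOC morpheme has two allomorphs, [-bo] and [-po].
By contrast the NMLZ suffix keeps its initial [b] throughout — that segment must be underlying.
So the underlying form is /-po/, and voiceless stops become voiced after a nasal.

/-po/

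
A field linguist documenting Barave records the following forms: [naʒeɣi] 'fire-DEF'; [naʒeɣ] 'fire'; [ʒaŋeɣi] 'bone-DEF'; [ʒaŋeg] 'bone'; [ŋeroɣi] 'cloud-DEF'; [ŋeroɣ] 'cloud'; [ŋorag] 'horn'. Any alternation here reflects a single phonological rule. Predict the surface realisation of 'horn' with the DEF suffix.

[ŋoraɣi]

'bone' shows [ɣ] ~ [g] at the end of the stem ([ʒaŋeɣi] vs [ʒaŋeg]).
But 'fire' keeps [ɣ] in both environments ([naʒeɣi], [naʒeɣ]), so there is no rule changing /ɣ/ to [g] in isolation.
The alternation reflects intervocalic spirantization: voiced stops become fricatives between vowels. /g/ is underlying.
The one attested form of 'horn', [ŋorag], shows underlying /ŋorag/. Applying the same rule between vowels gives [ŋoraɣi].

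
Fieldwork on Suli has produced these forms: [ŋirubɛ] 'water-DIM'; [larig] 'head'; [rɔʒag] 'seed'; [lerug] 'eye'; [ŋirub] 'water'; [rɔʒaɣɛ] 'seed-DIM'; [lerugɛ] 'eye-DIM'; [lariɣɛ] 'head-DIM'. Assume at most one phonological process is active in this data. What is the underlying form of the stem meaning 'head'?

The stem for 'head' ends in [g] in [larig] but [ɣ] in [lariɣɛ].
Compare 'eye', with invariant [g] in [lerug] and [lerugɛ]: an analysis with underlying /g/ and a rule producing [ɣ] before the DIM suffix would wrongly predict alternation here too.
So /ɣ/ is underlying, and a rule of word-final hardening — voiced fricatives become stops word-finally — gives [g].
Hence 'head' is /lariɣ/ underlyingly.

/lariɣ/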